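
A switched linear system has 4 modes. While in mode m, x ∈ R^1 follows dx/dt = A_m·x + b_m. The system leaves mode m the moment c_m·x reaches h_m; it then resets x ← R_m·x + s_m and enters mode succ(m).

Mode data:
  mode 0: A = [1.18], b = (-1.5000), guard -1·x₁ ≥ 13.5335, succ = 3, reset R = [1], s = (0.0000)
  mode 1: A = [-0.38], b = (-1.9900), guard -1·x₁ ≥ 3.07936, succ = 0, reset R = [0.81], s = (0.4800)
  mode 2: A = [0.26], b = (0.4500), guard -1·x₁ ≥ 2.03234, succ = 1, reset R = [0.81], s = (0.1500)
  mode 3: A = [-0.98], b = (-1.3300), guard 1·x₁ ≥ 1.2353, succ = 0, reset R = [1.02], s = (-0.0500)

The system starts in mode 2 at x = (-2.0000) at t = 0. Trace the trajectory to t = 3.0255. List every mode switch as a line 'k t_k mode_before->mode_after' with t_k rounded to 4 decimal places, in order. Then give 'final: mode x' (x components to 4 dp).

1 0.4363 2->1
2 1.8845 1->0
final: 0 -11.3566

Mode 2: guard c·x = 2.0323 hit at Δt = 0.4363 (t = 0.4363), x⁻ = (-2.0323) → reset → x⁺ = (-1.4962), jump to mode 1
Mode 1: guard c·x = 3.0794 hit at Δt = 1.4482 (t = 1.8845), x⁻ = (-3.0794) → reset → x⁺ = (-2.0143), jump to mode 0
Mode 0: flow for 1.1410 to horizon, guard not reached → x = (-11.3566)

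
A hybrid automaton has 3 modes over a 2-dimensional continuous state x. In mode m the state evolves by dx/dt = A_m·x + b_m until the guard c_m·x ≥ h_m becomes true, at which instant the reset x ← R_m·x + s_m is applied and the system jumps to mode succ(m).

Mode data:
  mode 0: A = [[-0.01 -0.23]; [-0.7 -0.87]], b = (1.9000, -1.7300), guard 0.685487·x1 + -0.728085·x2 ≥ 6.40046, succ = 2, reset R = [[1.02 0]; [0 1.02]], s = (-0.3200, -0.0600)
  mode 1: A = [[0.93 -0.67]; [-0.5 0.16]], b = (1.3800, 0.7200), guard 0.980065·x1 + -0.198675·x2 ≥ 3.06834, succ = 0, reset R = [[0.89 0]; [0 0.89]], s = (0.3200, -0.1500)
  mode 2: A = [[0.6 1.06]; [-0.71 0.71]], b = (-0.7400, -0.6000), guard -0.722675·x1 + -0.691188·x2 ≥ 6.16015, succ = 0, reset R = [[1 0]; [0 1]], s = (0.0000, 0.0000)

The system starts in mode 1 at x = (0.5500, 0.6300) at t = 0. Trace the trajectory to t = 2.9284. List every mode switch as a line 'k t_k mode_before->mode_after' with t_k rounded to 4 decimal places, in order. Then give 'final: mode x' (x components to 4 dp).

1 1.1117 1->0
2 2.2363 0->2
final: 2 2.2454 -9.1338

Mode 1: guard c·x = 3.0683 hit at Δt = 1.1117 (t = 1.1117), x⁻ = (3.2587, 0.6314) → reset → x⁺ = (3.2203, 0.4119), jump to mode 0
Mode 0: guard c·x = 6.4005 hit at Δt = 1.1246 (t = 2.2363), x⁻ = (5.7302, -3.3958) → reset → x⁺ = (5.5248, -3.5238), jump to mode 2
Mode 2: flow for 0.6921 to horizon, guard not reached → x = (2.2454, -9.1338)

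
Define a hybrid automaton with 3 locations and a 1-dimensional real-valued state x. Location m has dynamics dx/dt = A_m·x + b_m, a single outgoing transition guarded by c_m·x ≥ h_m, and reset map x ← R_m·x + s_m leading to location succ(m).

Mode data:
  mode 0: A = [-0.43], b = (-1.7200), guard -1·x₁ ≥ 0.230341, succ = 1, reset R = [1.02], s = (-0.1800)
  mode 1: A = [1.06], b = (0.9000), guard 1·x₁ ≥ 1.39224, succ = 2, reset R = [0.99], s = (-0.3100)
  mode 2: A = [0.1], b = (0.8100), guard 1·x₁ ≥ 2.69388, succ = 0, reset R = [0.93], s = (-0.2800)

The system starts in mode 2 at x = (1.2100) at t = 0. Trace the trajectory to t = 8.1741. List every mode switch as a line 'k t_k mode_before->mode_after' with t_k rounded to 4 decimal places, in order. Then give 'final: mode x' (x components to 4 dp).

1 1.4789 2->0
2 2.6455 0->1
3 4.1941 1->2
4 5.8264 2->0
5 6.9930 0->1
final: 1 0.6692

Mode 2: guard c·x = 2.6939 hit at Δt = 1.4789 (t = 1.4789), x⁻ = (2.6939) → reset → x⁺ = (2.2253), jump to mode 0
Mode 0: guard c·x = 0.2303 hit at Δt = 1.1666 (t = 2.6455), x⁻ = (-0.2303) → reset → x⁺ = (-0.4149), jump to mode 1
Mode 1: guard c·x = 1.3922 hit at Δt = 1.5486 (t = 4.1941), x⁻ = (1.3922) → reset → x⁺ = (1.0683), jump to mode 2
Mode 2: guard c·x = 2.6939 hit at Δt = 1.6323 (t = 5.8264), x⁻ = (2.6939) → reset → x⁺ = (2.2253), jump to mode 0
Mode 0: guard c·x = 0.2303 hit at Δt = 1.1666 (t = 6.9930), x⁻ = (-0.2303) → reset → x⁺ = (-0.4149), jump to mode 1
Mode 1: flow for 1.1811 to horizon, guard not reached → x = (0.6692)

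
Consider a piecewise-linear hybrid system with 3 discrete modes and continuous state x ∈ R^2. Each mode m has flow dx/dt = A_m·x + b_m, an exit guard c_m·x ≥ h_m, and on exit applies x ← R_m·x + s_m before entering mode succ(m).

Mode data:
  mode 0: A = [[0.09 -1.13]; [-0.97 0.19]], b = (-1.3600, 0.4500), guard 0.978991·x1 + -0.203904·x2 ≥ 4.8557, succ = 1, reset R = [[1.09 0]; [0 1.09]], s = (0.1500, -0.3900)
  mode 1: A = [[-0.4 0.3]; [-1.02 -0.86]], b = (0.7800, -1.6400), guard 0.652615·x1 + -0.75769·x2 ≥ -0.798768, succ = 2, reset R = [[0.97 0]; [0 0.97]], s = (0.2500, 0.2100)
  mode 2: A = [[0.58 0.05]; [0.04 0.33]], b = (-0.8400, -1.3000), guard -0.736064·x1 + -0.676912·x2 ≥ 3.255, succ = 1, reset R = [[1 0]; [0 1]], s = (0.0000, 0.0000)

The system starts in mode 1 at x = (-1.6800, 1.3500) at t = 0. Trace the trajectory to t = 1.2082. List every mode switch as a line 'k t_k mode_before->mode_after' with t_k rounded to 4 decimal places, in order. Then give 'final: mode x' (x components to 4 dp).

Mode 1: guard c·x = -0.7988 hit at Δt = 0.6729 (t = 0.6729), x⁻ = (-0.6617, 0.4843) → reset → x⁺ = (-0.3918, 0.6798), jump to mode 2
Mode 2: flow for 0.5353 to horizon, guard not reached → x = (-1.0497, 0.0337)

1 0.6729 1->2
final: 2 -1.0497 0.0337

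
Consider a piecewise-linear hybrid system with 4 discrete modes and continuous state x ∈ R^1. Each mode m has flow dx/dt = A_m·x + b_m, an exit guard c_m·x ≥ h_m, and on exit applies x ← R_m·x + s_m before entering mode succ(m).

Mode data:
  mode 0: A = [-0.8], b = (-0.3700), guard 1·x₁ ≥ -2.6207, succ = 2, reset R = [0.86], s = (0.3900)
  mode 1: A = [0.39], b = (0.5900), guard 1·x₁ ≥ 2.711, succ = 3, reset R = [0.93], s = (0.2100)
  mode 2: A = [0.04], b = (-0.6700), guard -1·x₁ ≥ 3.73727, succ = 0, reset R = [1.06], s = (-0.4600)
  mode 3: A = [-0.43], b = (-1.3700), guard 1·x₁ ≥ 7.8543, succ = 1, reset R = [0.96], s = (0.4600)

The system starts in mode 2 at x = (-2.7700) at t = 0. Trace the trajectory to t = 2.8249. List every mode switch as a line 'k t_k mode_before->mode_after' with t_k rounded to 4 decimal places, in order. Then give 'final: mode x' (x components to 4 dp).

1 1.2091 2->0
2 1.9675 0->2
final: 2 -2.5133

Mode 2: guard c·x = 3.7373 hit at Δt = 1.2091 (t = 1.2091), x⁻ = (-3.7373) → reset → x⁺ = (-4.4215), jump to mode 0
Mode 0: guard c·x = -2.6207 hit at Δt = 0.7584 (t = 1.9675), x⁻ = (-2.6207) → reset → x⁺ = (-1.8638), jump to mode 2
Mode 2: flow for 0.8574 to horizon, guard not reached → x = (-2.5133)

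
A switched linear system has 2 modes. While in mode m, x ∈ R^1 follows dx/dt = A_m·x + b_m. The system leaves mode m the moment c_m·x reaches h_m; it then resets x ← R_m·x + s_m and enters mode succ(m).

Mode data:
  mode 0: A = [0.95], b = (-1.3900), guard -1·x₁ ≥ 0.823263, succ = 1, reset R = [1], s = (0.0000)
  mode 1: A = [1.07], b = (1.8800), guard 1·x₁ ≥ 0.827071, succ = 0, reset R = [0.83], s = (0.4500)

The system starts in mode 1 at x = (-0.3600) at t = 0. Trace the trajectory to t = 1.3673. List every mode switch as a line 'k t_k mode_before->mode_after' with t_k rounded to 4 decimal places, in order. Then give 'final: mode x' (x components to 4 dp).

1 0.5748 1->0
final: 0 0.7696

Mode 1: guard c·x = 0.8271 hit at Δt = 0.5748 (t = 0.5748), x⁻ = (0.8271) → reset → x⁺ = (1.1365), jump to mode 0
Mode 0: flow for 0.7925 to horizon, guard not reached → x = (0.7696)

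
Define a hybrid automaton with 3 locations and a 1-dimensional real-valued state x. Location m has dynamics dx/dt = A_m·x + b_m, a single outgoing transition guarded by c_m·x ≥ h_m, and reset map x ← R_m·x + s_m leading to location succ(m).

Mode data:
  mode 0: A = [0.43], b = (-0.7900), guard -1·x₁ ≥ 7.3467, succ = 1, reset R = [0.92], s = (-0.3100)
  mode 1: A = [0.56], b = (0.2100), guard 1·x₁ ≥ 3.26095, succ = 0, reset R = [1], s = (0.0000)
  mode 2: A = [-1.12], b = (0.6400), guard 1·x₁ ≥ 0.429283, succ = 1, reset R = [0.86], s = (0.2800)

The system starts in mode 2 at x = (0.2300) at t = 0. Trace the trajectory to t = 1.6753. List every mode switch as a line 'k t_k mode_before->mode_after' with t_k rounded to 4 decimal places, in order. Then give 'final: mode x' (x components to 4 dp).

1 0.7824 2->1
final: 1 1.3136

Mode 2: guard c·x = 0.4293 hit at Δt = 0.7824 (t = 0.7824), x⁻ = (0.4293) → reset → x⁺ = (0.6492), jump to mode 1
Mode 1: flow for 0.8929 to horizon, guard not reached → x = (1.3136)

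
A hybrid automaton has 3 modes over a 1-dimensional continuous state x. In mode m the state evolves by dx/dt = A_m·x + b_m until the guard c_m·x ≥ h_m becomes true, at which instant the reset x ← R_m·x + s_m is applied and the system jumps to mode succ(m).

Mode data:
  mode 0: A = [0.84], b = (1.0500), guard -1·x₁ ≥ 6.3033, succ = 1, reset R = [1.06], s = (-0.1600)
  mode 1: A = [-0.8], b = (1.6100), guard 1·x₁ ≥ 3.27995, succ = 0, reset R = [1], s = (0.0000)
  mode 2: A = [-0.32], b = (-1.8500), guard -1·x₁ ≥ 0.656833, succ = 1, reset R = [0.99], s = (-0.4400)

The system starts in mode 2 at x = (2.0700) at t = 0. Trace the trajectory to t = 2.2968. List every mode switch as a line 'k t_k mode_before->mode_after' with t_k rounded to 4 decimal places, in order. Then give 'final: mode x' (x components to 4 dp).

1 1.3333 2->1
final: 1 0.5770

Mode 2: guard c·x = 0.6568 hit at Δt = 1.3333 (t = 1.3333), x⁻ = (-0.6568) → reset → x⁺ = (-1.0903), jump to mode 1
Mode 1: flow for 0.9635 to horizon, guard not reached → x = (0.5770)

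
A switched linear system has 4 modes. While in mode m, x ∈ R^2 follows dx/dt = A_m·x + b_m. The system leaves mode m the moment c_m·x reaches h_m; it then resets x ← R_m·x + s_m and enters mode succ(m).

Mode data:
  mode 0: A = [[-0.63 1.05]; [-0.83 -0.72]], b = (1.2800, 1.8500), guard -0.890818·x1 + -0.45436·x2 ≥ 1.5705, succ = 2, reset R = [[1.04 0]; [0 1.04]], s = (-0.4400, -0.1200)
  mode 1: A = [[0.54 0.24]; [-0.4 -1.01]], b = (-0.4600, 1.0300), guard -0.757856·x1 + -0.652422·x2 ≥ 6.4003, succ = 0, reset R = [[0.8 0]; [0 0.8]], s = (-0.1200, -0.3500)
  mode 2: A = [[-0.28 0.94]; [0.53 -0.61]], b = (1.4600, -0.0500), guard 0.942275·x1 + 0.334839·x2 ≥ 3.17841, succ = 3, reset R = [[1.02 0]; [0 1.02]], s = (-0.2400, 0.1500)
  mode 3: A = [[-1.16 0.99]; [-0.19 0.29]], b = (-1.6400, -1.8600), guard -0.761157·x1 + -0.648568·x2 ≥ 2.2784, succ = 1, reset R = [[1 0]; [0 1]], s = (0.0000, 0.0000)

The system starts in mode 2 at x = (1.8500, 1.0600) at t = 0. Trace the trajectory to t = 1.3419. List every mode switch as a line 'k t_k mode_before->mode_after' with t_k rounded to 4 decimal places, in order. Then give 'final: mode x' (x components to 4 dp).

Mode 2: guard c·x = 3.1784 hit at Δt = 0.5522 (t = 0.5522), x⁻ = (2.9001, 1.3313) → reset → x⁺ = (2.7181, 1.5079), jump to mode 3
Mode 3: flow for 0.7897 to horizon, guard not reached → x = (0.5605, -0.0272)

1 0.5522 2->3
final: 3 0.5605 -0.0272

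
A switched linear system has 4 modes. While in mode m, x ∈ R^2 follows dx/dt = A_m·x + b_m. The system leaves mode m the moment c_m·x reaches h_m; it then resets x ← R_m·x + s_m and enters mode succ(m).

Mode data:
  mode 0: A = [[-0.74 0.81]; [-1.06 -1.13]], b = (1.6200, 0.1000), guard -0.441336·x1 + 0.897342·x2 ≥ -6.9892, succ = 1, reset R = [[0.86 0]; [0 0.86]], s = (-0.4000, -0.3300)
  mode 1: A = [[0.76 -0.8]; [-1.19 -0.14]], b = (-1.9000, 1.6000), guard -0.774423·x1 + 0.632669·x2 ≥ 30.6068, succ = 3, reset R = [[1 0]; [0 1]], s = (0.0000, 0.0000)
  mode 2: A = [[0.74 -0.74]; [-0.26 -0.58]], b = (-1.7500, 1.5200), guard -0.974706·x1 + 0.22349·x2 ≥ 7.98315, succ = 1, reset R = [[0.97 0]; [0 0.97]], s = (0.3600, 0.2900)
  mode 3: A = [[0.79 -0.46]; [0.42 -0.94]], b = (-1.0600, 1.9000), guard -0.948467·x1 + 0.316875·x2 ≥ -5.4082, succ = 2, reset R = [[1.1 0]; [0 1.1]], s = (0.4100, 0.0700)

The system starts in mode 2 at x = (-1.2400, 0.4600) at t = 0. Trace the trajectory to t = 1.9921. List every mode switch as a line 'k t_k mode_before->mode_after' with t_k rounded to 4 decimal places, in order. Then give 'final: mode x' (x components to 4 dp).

1 1.1352 2->1
final: 1 -23.3038 16.7728

Mode 2: guard c·x = 7.9832 hit at Δt = 1.1352 (t = 1.1352), x⁻ = (-7.6372, 2.4125) → reset → x⁺ = (-7.0480, 2.6301), jump to mode 1
Mode 1: flow for 0.8569 to horizon, guard not reached → x = (-23.3038, 16.7728)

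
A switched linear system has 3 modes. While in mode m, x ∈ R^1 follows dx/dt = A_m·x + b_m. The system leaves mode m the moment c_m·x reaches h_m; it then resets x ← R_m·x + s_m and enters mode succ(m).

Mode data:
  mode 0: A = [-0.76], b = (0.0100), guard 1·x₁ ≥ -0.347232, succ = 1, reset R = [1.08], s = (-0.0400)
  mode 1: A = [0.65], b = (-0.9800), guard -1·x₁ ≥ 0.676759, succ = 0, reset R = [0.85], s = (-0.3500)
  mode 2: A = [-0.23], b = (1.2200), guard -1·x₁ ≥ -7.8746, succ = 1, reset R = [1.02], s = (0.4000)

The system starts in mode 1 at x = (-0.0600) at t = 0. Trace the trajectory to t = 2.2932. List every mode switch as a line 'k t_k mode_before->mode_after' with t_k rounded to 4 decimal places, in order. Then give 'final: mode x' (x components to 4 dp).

Mode 1: guard c·x = 0.6768 hit at Δt = 0.5104 (t = 0.5104), x⁻ = (-0.6768) → reset → x⁺ = (-0.9252), jump to mode 0
Mode 0: guard c·x = -0.3472 hit at Δt = 1.2592 (t = 1.7696), x⁻ = (-0.3472) → reset → x⁺ = (-0.4150), jump to mode 1
Mode 1: guard c·x = 0.6768 hit at Δt = 0.1964 (t = 1.9660), x⁻ = (-0.6768) → reset → x⁺ = (-0.9252), jump to mode 0
Mode 0: flow for 0.3272 to horizon, guard not reached → x = (-0.7186)

1 0.5104 1->0
2 1.7696 0->1
3 1.9660 1->0
final: 0 -0.7186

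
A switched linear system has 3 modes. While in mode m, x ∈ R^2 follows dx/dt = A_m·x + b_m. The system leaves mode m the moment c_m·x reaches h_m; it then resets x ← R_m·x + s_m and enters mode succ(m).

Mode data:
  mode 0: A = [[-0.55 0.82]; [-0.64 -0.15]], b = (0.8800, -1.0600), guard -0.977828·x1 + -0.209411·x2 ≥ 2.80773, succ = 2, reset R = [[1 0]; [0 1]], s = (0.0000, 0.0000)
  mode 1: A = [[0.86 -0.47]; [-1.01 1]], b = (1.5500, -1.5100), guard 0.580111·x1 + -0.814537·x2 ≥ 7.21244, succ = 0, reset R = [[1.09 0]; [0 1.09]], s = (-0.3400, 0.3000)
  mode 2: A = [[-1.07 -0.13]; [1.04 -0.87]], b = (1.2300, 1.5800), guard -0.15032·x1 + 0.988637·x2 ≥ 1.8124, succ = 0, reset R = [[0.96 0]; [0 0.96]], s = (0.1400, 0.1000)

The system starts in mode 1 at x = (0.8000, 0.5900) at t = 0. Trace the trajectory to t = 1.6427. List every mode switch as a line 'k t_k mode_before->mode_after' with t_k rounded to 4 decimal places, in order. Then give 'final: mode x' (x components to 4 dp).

Mode 1: guard c·x = 7.2124 hit at Δt = 1.0360 (t = 1.0360), x⁻ = (5.3325, -5.0569) → reset → x⁺ = (5.4724, -5.2120), jump to mode 0
Mode 0: flow for 0.6067 to horizon, guard not reached → x = (1.7830, -6.6938)

1 1.0360 1->0
final: 0 1.7830 -6.6938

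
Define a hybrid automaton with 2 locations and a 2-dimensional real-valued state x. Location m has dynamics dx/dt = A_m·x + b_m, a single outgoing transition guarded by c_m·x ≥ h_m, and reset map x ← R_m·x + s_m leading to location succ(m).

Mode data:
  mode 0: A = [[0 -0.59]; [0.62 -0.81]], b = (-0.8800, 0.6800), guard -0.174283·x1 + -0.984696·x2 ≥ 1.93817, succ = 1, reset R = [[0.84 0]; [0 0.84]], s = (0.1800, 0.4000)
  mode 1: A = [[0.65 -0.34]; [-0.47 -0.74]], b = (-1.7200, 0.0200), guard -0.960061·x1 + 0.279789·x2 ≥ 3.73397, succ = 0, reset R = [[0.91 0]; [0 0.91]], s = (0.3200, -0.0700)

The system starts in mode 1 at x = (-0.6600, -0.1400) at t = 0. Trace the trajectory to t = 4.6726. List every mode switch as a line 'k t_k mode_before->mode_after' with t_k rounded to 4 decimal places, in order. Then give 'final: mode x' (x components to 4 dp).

1 0.9849 1->0
2 2.5111 0->1
3 2.7231 1->0
4 3.9314 0->1
5 4.1903 1->0
final: 0 -3.5512 -0.7417

Mode 1: guard c·x = 3.7340 hit at Δt = 0.9849 (t = 0.9849), x⁻ = (-3.6963, 0.6624) → reset → x⁺ = (-3.0436, 0.5328), jump to mode 0
Mode 0: guard c·x = 1.9382 hit at Δt = 1.5262 (t = 2.5111), x⁻ = (-3.9513, -1.2689) → reset → x⁺ = (-3.1391, -0.6659), jump to mode 1
Mode 1: guard c·x = 3.7340 hit at Δt = 0.2120 (t = 2.7231), x⁻ = (-3.9587, -0.2381) → reset → x⁺ = (-3.2824, -0.2866), jump to mode 0
Mode 0: guard c·x = 1.9382 hit at Δt = 1.2083 (t = 3.9314), x⁻ = (-3.7385, -1.3066) → reset → x⁺ = (-2.9604, -0.6975), jump to mode 1
Mode 1: guard c·x = 3.7340 hit at Δt = 0.2589 (t = 4.1903), x⁻ = (-3.9444, -0.1892) → reset → x⁺ = (-3.2694, -0.2421), jump to mode 0
Mode 0: flow for 0.4823 to horizon, guard not reached → x = (-3.5512, -0.7417)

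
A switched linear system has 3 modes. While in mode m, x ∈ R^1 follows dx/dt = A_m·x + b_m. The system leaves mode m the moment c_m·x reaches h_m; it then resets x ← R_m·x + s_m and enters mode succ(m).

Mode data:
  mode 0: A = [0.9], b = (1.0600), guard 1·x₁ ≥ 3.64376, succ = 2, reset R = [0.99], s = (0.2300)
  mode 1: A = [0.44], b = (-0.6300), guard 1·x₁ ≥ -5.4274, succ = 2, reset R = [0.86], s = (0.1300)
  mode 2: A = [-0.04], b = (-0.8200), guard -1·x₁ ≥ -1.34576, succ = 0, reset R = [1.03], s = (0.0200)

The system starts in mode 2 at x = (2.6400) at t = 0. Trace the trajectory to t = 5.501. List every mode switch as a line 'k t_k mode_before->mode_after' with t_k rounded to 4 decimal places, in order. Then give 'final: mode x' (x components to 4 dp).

Mode 2: guard c·x = -1.3458 hit at Δt = 1.4389 (t = 1.4389), x⁻ = (1.3458) → reset → x⁺ = (1.4061), jump to mode 0
Mode 0: guard c·x = 3.6438 hit at Δt = 0.6931 (t = 2.1320), x⁻ = (3.6438) → reset → x⁺ = (3.8373), jump to mode 2
Mode 2: guard c·x = -1.3458 hit at Δt = 2.7001 (t = 4.8321), x⁻ = (1.3458) → reset → x⁺ = (1.4061), jump to mode 0
Mode 0: flow for 0.6689 to horizon, guard not reached → x = (3.5399)

1 1.4389 2->0
2 2.1320 0->2
3 4.8321 2->0
final: 0 3.5399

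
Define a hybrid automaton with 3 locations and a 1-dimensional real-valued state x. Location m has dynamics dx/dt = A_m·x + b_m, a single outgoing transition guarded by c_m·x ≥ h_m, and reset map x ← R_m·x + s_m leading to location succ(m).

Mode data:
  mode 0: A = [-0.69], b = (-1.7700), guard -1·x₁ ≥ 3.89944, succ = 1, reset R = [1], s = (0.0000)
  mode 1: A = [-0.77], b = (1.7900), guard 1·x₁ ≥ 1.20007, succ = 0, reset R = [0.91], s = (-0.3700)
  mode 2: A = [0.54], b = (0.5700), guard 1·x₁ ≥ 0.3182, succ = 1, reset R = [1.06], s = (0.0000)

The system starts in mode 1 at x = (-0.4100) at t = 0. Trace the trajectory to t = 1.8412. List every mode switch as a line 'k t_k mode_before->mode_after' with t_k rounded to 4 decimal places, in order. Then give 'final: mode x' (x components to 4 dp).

1 1.1540 1->0
final: 0 -0.5192

Mode 1: guard c·x = 1.2001 hit at Δt = 1.1540 (t = 1.1540), x⁻ = (1.2001) → reset → x⁺ = (0.7221), jump to mode 0
Mode 0: flow for 0.6872 to horizon, guard not reached → x = (-0.5192)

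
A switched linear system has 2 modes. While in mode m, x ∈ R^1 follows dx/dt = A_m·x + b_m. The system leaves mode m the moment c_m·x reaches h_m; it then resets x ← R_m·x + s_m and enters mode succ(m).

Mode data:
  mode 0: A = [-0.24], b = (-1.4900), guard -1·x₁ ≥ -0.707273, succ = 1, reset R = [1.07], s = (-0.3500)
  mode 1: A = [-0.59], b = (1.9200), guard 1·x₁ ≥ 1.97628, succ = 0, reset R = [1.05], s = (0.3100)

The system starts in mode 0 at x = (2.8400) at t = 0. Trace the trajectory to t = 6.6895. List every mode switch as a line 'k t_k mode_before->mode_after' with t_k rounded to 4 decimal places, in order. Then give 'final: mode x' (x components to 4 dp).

Mode 0: guard c·x = -0.7073 hit at Δt = 1.1200 (t = 1.1200), x⁻ = (0.7073) → reset → x⁺ = (0.4068), jump to mode 1
Mode 1: guard c·x = 1.9763 hit at Δt = 1.3579 (t = 2.4779), x⁻ = (1.9763) → reset → x⁺ = (2.3851), jump to mode 0
Mode 0: guard c·x = -0.7073 hit at Δt = 0.9051 (t = 3.3830), x⁻ = (0.7073) → reset → x⁺ = (0.4068), jump to mode 1
Mode 1: guard c·x = 1.9763 hit at Δt = 1.3579 (t = 4.7409), x⁻ = (1.9763) → reset → x⁺ = (2.3851), jump to mode 0
Mode 0: guard c·x = -0.7073 hit at Δt = 0.9051 (t = 5.6459), x⁻ = (0.7073) → reset → x⁺ = (0.4068), jump to mode 1
Mode 1: flow for 1.0436 to horizon, guard not reached → x = (1.7159)

1 1.1200 0->1
2 2.4779 1->0
3 3.3830 0->1
4 4.7409 1->0
5 5.6459 0->1
final: 1 1.7159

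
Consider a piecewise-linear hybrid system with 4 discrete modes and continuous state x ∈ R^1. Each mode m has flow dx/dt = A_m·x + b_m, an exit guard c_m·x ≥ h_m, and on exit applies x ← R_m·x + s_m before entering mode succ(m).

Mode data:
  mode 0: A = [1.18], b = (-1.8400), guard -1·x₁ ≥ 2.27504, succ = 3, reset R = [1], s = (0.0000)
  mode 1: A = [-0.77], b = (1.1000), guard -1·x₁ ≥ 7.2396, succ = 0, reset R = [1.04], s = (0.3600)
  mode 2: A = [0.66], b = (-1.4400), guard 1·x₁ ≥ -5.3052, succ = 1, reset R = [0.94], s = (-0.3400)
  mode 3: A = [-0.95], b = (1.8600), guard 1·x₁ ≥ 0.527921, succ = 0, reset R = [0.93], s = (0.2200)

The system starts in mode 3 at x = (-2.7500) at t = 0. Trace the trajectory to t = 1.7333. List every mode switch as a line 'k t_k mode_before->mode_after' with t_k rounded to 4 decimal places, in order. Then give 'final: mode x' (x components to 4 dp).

Mode 3: guard c·x = 0.5279 hit at Δt = 1.2543 (t = 1.2543), x⁻ = (0.5279) → reset → x⁺ = (0.7110), jump to mode 0
Mode 0: flow for 0.4790 to horizon, guard not reached → x = (0.0664)

1 1.2543 3->0
final: 0 0.0664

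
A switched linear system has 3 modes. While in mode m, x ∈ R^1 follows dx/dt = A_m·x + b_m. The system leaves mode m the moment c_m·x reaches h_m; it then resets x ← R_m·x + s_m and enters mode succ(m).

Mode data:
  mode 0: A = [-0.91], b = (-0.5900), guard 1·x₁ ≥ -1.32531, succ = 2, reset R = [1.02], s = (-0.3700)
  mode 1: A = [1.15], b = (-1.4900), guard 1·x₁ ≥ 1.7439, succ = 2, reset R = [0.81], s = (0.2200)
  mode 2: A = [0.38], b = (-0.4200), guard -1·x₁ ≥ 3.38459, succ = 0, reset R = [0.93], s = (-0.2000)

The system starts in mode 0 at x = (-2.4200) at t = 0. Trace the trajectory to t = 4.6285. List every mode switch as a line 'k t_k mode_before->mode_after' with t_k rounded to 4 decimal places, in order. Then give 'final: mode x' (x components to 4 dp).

1 1.0572 0->2
2 2.2745 2->0
3 3.7944 0->2
final: 2 -2.7761

Mode 0: guard c·x = -1.3253 hit at Δt = 1.0572 (t = 1.0572), x⁻ = (-1.3253) → reset → x⁺ = (-1.7218), jump to mode 2
Mode 2: guard c·x = 3.3846 hit at Δt = 1.2173 (t = 2.2745), x⁻ = (-3.3846) → reset → x⁺ = (-3.3477), jump to mode 0
Mode 0: guard c·x = -1.3253 hit at Δt = 1.5199 (t = 3.7944), x⁻ = (-1.3253) → reset → x⁺ = (-1.7218), jump to mode 2
Mode 2: flow for 0.8341 to horizon, guard not reached → x = (-2.7761)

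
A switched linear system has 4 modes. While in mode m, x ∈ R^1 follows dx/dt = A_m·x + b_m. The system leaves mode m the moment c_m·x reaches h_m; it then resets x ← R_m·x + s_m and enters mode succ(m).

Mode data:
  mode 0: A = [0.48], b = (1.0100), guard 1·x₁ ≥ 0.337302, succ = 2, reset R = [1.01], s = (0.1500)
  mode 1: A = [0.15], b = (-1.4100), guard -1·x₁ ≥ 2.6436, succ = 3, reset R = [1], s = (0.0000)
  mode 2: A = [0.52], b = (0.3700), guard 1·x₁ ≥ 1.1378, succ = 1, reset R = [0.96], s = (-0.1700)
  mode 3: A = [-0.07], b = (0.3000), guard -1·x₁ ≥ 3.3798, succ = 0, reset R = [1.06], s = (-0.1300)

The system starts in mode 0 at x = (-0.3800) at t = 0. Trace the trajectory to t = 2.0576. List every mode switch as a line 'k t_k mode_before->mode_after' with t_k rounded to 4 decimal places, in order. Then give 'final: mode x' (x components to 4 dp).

Mode 0: guard c·x = 0.3373 hit at Δt = 0.7247 (t = 0.7247), x⁻ = (0.3373) → reset → x⁺ = (0.4907), jump to mode 2
Mode 2: guard c·x = 1.1378 hit at Δt = 0.8282 (t = 1.5529), x⁻ = (1.1378) → reset → x⁺ = (0.9223), jump to mode 1
Mode 1: flow for 0.5047 to horizon, guard not reached → x = (0.2556)

1 0.7247 0->2
2 1.5529 2->1
final: 1 0.2556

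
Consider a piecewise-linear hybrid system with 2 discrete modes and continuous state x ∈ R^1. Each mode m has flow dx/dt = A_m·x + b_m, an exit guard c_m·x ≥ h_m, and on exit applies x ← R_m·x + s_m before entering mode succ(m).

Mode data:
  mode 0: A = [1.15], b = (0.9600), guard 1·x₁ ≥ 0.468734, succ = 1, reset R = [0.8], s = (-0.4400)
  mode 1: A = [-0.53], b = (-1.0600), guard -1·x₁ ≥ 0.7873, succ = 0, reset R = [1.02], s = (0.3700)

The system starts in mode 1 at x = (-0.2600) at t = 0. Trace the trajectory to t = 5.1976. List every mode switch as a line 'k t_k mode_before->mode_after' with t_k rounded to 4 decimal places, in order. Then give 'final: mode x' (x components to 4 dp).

Mode 1: guard c·x = 0.7873 hit at Δt = 0.6812 (t = 0.6812), x⁻ = (-0.7873) → reset → x⁺ = (-0.4330), jump to mode 0
Mode 0: guard c·x = 0.4687 hit at Δt = 1.0235 (t = 1.7047), x⁻ = (0.4687) → reset → x⁺ = (-0.0650), jump to mode 1
Mode 1: guard c·x = 0.7873 hit at Δt = 0.8816 (t = 2.5863), x⁻ = (-0.7873) → reset → x⁺ = (-0.4330), jump to mode 0
Mode 0: guard c·x = 0.4687 hit at Δt = 1.0235 (t = 3.6098), x⁻ = (0.4687) → reset → x⁺ = (-0.0650), jump to mode 1
Mode 1: guard c·x = 0.7873 hit at Δt = 0.8816 (t = 4.4914), x⁻ = (-0.7873) → reset → x⁺ = (-0.4330), jump to mode 0
Mode 0: flow for 0.7062 to horizon, guard not reached → x = (0.0702)

1 0.6812 1->0
2 1.7047 0->1
3 2.5863 1->0
4 3.6098 0->1
5 4.4914 1->0
final: 0 0.0702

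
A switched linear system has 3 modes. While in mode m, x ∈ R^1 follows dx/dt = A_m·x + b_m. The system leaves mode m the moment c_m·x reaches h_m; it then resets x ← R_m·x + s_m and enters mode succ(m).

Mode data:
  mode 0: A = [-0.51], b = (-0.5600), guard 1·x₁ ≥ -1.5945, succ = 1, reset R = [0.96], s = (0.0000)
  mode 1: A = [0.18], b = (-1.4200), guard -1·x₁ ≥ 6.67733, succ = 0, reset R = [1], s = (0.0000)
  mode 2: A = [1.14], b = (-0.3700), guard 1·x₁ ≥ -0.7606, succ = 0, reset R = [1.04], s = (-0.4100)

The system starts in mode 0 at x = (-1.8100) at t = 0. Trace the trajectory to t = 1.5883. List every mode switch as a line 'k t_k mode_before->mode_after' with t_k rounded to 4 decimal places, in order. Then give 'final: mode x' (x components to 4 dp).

Mode 0: guard c·x = -1.5945 hit at Δt = 0.7069 (t = 0.7069), x⁻ = (-1.5945) → reset → x⁺ = (-1.5307), jump to mode 1
Mode 1: flow for 0.8814 to horizon, guard not reached → x = (-3.1502)

1 0.7069 0->1
final: 1 -3.1502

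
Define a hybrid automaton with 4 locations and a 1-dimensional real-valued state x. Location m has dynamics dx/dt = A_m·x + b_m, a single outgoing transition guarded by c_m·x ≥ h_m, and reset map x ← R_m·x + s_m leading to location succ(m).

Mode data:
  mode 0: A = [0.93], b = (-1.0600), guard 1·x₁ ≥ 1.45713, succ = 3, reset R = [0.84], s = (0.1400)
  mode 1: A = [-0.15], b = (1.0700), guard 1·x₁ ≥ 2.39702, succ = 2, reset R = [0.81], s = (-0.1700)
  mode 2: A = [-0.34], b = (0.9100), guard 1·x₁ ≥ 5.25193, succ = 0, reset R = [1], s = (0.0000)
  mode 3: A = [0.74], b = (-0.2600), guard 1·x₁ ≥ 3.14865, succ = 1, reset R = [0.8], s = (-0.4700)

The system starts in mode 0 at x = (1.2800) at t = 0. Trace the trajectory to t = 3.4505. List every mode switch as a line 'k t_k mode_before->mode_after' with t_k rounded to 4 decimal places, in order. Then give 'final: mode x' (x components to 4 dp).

Mode 0: guard c·x = 1.4571 hit at Δt = 0.8783 (t = 0.8783), x⁻ = (1.4571) → reset → x⁺ = (1.3640), jump to mode 3
Mode 3: guard c·x = 3.1486 hit at Δt = 1.3731 (t = 2.2514), x⁻ = (3.1486) → reset → x⁺ = (2.0489), jump to mode 1
Mode 1: guard c·x = 2.3970 hit at Δt = 0.4728 (t = 2.7242), x⁻ = (2.3970) → reset → x⁺ = (1.7716), jump to mode 2
Mode 2: flow for 0.7263 to horizon, guard not reached → x = (1.9696)

1 0.8783 0->3
2 2.2514 3->1
3 2.7242 1->2
final: 2 1.9696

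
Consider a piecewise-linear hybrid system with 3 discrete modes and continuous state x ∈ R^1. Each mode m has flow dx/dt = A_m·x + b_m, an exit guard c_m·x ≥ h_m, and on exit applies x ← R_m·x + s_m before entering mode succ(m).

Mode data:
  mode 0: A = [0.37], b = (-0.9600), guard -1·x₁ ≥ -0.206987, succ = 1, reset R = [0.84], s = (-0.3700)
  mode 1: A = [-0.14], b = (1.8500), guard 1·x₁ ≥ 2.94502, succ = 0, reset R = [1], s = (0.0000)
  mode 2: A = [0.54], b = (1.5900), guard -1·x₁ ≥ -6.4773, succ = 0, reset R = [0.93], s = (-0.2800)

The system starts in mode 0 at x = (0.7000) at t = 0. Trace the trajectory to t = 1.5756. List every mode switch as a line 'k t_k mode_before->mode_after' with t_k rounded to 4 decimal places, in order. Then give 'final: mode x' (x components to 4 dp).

1 0.6251 0->1
final: 1 1.4748

Mode 0: guard c·x = -0.2070 hit at Δt = 0.6251 (t = 0.6251), x⁻ = (0.2070) → reset → x⁺ = (-0.1961), jump to mode 1
Mode 1: flow for 0.9505 to horizon, guard not reached → x = (1.4748)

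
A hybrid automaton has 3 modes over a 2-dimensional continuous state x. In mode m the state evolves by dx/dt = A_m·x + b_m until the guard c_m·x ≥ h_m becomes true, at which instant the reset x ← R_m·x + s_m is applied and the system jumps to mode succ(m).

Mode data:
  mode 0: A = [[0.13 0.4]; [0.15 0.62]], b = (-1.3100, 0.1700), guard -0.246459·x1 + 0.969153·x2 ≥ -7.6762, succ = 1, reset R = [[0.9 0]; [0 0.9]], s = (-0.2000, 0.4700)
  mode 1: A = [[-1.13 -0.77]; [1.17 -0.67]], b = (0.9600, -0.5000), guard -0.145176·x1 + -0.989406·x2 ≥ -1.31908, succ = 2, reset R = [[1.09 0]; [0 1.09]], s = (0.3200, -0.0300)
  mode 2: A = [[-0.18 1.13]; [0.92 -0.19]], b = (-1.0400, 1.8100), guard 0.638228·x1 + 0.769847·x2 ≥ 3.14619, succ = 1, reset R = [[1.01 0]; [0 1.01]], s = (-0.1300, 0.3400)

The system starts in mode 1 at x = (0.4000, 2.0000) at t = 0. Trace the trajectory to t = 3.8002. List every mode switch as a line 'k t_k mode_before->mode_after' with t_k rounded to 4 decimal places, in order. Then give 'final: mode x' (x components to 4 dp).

Mode 1: guard c·x = -1.3191 hit at Δt = 0.5071 (t = 0.5071), x⁻ = (0.1146, 1.3164) → reset → x⁺ = (0.4449, 1.4049), jump to mode 2
Mode 2: guard c·x = 3.1462 hit at Δt = 0.7288 (t = 1.2359), x⁻ = (1.3538, 2.9644) → reset → x⁺ = (1.2373, 3.3341), jump to mode 1
Mode 1: guard c·x = -1.3191 hit at Δt = 1.1404 (t = 2.3763), x⁻ = (-0.0968, 1.3474) → reset → x⁺ = (0.2145, 1.4387), jump to mode 2
Mode 2: guard c·x = 3.1462 hit at Δt = 0.8035 (t = 3.1797), x⁻ = (1.2745, 3.0302) → reset → x⁺ = (1.1572, 3.4005), jump to mode 1
Mode 1: flow for 0.6205 to horizon, guard not reached → x = (0.0445, 2.2589)

1 0.5071 1->2
2 1.2359 2->1
3 2.3763 1->2
4 3.1797 2->1
final: 1 0.0445 2.2589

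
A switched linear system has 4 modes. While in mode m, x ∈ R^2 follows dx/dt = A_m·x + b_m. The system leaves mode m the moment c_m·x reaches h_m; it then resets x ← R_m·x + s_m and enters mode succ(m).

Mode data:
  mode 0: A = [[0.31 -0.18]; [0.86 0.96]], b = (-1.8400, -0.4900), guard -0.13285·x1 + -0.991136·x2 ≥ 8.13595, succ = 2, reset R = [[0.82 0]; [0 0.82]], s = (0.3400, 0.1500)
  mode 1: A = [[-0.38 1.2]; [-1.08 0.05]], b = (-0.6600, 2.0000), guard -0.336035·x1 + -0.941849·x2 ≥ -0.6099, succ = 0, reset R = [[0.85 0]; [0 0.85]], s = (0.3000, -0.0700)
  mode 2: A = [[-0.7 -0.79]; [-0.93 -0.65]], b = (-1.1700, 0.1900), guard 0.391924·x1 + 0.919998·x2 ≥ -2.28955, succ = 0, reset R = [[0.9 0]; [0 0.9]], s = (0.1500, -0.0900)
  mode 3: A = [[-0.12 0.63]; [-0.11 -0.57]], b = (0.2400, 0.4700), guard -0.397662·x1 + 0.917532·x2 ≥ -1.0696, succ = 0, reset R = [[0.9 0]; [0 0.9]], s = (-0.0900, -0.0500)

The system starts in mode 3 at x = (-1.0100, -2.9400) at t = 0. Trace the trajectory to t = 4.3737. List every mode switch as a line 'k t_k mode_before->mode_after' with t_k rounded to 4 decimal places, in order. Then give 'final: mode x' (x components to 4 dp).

Mode 3: guard c·x = -1.0696 hit at Δt = 0.5461 (t = 0.5461), x⁻ = (-1.6085, -1.8629) → reset → x⁺ = (-1.5377, -1.7266), jump to mode 0
Mode 0: guard c·x = 8.1359 hit at Δt = 0.9160 (t = 1.4621), x⁻ = (-3.2169, -7.7775) → reset → x⁺ = (-2.2979, -6.2276), jump to mode 2
Mode 2: guard c·x = -2.2896 hit at Δt = 1.0766 (t = 2.5387), x⁻ = (0.3047, -2.6185) → reset → x⁺ = (0.4243, -2.4466), jump to mode 0
Mode 0: guard c·x = 8.1359 hit at Δt = 1.0924 (t = 3.6311), x⁻ = (-0.7333, -8.1104) → reset → x⁺ = (-0.2613, -6.5005), jump to mode 2
Mode 2: flow for 0.7426 to horizon, guard not reached → x = (1.5317, -4.3829)

1 0.5461 3->0
2 1.4621 0->2
3 2.5387 2->0
4 3.6311 0->2
final: 2 1.5317 -4.3829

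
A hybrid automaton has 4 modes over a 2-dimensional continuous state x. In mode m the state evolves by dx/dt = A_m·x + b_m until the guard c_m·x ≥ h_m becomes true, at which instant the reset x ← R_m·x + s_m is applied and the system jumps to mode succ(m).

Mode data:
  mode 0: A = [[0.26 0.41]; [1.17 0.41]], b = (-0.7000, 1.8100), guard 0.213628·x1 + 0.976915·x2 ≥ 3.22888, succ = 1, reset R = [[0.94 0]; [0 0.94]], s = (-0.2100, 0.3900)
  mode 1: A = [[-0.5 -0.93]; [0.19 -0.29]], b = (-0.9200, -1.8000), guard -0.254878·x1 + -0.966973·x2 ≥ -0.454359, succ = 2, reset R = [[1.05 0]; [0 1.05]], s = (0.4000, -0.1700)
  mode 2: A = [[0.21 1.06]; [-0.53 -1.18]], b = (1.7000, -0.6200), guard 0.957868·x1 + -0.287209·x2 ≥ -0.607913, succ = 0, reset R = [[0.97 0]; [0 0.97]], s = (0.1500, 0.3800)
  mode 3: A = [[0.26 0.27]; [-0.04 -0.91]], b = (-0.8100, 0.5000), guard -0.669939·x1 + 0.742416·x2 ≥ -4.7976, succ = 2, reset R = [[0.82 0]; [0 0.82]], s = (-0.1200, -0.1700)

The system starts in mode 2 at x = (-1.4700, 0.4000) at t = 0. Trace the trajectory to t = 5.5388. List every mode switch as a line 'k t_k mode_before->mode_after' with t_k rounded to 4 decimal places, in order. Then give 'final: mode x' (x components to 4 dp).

Mode 2: guard c·x = -0.6079 hit at Δt = 0.4936 (t = 0.4936), x⁻ = (-0.5790, 0.1857) → reset → x⁺ = (-0.4116, 0.5602), jump to mode 0
Mode 0: guard c·x = 3.2289 hit at Δt = 1.5581 (t = 2.0517), x⁻ = (-0.5616, 3.4280) → reset → x⁺ = (-0.7379, 3.6123), jump to mode 1
Mode 1: guard c·x = -0.4544 hit at Δt = 0.8632 (t = 2.9149), x⁻ = (-2.6042, 1.1563) → reset → x⁺ = (-2.3344, 1.0441), jump to mode 2
Mode 2: guard c·x = -0.6079 hit at Δt = 0.8310 (t = 3.7459), x⁻ = (-0.5100, 0.4157) → reset → x⁺ = (-0.3447, 0.7833), jump to mode 0
Mode 0: guard c·x = 3.2289 hit at Δt = 1.2469 (t = 4.9928), x⁻ = (-0.3551, 3.3828) → reset → x⁺ = (-0.5438, 3.5699), jump to mode 1
Mode 1: flow for 0.5460 to horizon, guard not reached → x = (-2.0720, 2.0011)

1 0.4936 2->0
2 2.0517 0->1
3 2.9149 1->2
4 3.7459 2->0
5 4.9928 0->1
final: 1 -2.0720 2.0011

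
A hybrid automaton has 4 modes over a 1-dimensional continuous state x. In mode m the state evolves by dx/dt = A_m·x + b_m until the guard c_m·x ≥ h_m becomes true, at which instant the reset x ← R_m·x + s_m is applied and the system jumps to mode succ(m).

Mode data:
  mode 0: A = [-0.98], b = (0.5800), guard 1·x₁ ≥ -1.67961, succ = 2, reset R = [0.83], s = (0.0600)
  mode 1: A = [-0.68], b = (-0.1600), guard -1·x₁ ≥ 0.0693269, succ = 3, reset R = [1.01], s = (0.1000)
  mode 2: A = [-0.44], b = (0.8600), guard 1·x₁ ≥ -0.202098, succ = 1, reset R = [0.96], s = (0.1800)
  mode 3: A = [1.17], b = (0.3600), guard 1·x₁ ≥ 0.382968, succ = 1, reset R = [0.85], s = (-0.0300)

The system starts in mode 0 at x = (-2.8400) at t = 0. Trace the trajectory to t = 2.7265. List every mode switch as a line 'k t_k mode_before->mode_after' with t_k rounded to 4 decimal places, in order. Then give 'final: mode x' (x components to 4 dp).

1 0.4211 0->2
2 1.3800 2->1
3 1.8030 1->3
4 2.4146 3->1
final: 1 0.1941

Mode 0: guard c·x = -1.6796 hit at Δt = 0.4211 (t = 0.4211), x⁻ = (-1.6796) → reset → x⁺ = (-1.3341), jump to mode 2
Mode 2: guard c·x = -0.2021 hit at Δt = 0.9589 (t = 1.3800), x⁻ = (-0.2021) → reset → x⁺ = (-0.0140), jump to mode 1
Mode 1: guard c·x = 0.0693 hit at Δt = 0.4230 (t = 1.8030), x⁻ = (-0.0693) → reset → x⁺ = (0.0300), jump to mode 3
Mode 3: guard c·x = 0.3830 hit at Δt = 0.6116 (t = 2.4146), x⁻ = (0.3830) → reset → x⁺ = (0.2955), jump to mode 1
Mode 1: flow for 0.3119 to horizon, guard not reached → x = (0.1941)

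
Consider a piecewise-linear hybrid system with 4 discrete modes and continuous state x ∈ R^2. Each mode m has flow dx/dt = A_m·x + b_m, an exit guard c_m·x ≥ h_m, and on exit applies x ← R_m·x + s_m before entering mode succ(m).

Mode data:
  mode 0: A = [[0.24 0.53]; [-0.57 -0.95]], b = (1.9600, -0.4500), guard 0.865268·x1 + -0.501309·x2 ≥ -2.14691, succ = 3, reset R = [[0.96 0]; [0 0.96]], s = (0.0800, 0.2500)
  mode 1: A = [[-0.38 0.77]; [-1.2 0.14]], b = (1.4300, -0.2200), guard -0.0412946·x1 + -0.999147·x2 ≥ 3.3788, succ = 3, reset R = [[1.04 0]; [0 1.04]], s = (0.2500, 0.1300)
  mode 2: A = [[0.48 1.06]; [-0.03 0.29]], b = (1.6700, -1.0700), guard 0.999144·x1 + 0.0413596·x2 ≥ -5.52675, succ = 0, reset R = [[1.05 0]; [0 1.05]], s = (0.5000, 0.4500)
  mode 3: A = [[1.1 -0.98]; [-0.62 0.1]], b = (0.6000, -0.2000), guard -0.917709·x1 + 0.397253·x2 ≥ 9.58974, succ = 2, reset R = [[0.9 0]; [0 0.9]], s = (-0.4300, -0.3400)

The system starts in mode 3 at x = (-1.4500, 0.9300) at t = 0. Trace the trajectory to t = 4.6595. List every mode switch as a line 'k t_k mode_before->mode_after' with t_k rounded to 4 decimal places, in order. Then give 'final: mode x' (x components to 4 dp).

Mode 3: guard c·x = 9.5897 hit at Δt = 1.2606 (t = 1.2606), x⁻ = (-8.6993, 4.0436) → reset → x⁺ = (-8.2593, 3.2993), jump to mode 2
Mode 2: guard c·x = -5.5267 hit at Δt = 1.4035 (t = 2.6641), x⁻ = (-5.6755, 3.4784) → reset → x⁺ = (-5.4592, 4.1023), jump to mode 0
Mode 0: guard c·x = -2.1469 hit at Δt = 1.4828 (t = 4.1469), x⁻ = (-1.3422, 1.9660) → reset → x⁺ = (-1.2085, 2.1373), jump to mode 3
Mode 3: flow for 0.5126 to horizon, guard not reached → x = (-3.3288, 2.8398)

1 1.2606 3->2
2 2.6641 2->0
3 4.1469 0->3
final: 3 -3.3288 2.8398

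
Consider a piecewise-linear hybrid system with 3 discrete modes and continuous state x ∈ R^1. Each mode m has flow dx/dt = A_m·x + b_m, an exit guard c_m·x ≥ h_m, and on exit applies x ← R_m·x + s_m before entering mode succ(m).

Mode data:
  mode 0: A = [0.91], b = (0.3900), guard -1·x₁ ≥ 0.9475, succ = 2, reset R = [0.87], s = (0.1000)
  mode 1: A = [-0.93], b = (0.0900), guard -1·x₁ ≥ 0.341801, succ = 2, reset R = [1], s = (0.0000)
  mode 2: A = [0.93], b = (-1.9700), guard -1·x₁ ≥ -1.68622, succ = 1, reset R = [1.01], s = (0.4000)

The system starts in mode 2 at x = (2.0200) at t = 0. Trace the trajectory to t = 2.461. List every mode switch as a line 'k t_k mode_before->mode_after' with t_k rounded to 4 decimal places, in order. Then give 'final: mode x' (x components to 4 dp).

1 1.5922 2->1
final: 1 0.9911

Mode 2: guard c·x = -1.6862 hit at Δt = 1.5922 (t = 1.5922), x⁻ = (1.6862) → reset → x⁺ = (2.1031), jump to mode 1
Mode 1: flow for 0.8688 to horizon, guard not reached → x = (0.9911)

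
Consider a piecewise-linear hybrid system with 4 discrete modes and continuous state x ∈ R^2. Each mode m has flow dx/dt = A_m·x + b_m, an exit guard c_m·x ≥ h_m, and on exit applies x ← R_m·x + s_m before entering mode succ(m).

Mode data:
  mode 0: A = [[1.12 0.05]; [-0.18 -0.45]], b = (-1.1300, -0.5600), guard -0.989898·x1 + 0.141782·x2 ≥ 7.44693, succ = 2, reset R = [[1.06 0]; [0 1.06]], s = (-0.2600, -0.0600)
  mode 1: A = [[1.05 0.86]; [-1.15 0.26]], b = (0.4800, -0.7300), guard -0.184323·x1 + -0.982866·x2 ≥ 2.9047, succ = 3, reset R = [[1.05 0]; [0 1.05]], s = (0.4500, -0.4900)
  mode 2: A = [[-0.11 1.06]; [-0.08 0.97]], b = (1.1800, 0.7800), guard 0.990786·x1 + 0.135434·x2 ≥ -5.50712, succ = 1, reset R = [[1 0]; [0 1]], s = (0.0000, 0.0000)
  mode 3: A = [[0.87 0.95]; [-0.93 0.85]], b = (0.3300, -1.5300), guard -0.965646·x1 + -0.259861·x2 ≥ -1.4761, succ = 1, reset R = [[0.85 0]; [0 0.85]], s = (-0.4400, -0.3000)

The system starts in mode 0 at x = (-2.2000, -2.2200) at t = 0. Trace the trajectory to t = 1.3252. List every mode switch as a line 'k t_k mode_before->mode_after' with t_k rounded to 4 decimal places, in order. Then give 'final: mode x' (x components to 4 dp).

1 0.8778 0->2
final: 2 -8.1625 -1.3925

Mode 0: guard c·x = 7.4469 hit at Δt = 0.8778 (t = 0.8778), x⁻ = (-7.7076, -1.2892) → reset → x⁺ = (-8.4300, -1.4265), jump to mode 2
Mode 2: flow for 0.4474 to horizon, guard not reached → x = (-8.1625, -1.3925)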